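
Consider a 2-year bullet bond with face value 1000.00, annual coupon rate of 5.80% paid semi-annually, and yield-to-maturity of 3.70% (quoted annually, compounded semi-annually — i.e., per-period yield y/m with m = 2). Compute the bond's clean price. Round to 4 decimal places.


Answer: Price = 1040.1271

Derivation:
Coupon per period c = face * coupon_rate / m = 29.000000
Periods per year m = 2; per-period yield y/m = 0.018500
Number of cashflows N = 4
Cashflows (t years, CF_t, discount factor 1/(1+y/m)^(m*t), PV):
  t = 0.5000: CF_t = 29.000000, DF = 0.981836, PV = 28.473245
  t = 1.0000: CF_t = 29.000000, DF = 0.964002, PV = 27.956058
  t = 1.5000: CF_t = 29.000000, DF = 0.946492, PV = 27.448265
  t = 2.0000: CF_t = 1029.000000, DF = 0.929300, PV = 956.249545
Price P = sum_t PV_t = 1040.127113


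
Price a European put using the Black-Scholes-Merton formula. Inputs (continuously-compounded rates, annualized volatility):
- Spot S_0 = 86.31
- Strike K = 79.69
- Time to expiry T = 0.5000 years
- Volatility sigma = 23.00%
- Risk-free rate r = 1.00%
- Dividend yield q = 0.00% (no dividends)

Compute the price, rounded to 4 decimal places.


d1 = (ln(S/K) + (r - q + 0.5*sigma^2) * T) / (sigma * sqrt(T)) = 0.60274003
d2 = d1 - sigma * sqrt(T) = 0.44010547
exp(-rT) = 0.99501248; exp(-qT) = 1.00000000
P = K * exp(-rT) * N(-d2) - S_0 * exp(-qT) * N(-d1)
N(-d1) = 0.27334082; N(-d2) = 0.32993036
P = 79.6900 * 0.99501248 * 0.32993036 - 86.3100 * 1.00000000 * 0.27334082 = 2.5690

Answer: Price = 2.5690


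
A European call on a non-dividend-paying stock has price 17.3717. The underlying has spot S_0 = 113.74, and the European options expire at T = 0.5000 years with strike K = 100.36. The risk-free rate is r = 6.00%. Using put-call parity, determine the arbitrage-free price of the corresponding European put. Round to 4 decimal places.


Answer: Put price = 1.0256

Derivation:
Put-call parity: C - P = S_0 * exp(-qT) - K * exp(-rT).
S_0 * exp(-qT) = 113.7400 * 1.00000000 = 113.74000000
K * exp(-rT) = 100.3600 * 0.97044553 = 97.39391375
P = C - S*exp(-qT) + K*exp(-rT)
P = 17.3717 - 113.74000000 + 97.39391375 = 1.0256


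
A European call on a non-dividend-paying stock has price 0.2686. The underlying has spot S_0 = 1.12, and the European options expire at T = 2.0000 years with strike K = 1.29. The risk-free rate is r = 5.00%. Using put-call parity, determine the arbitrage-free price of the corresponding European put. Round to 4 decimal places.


Answer: Put price = 0.3158

Derivation:
Put-call parity: C - P = S_0 * exp(-qT) - K * exp(-rT).
S_0 * exp(-qT) = 1.1200 * 1.00000000 = 1.12000000
K * exp(-rT) = 1.2900 * 0.90483742 = 1.16724027
P = C - S*exp(-qT) + K*exp(-rT)
P = 0.2686 - 1.12000000 + 1.16724027 = 0.3158


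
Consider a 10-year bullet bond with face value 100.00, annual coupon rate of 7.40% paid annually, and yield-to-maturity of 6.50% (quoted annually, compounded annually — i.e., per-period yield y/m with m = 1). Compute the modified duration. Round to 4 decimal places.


Coupon per period c = face * coupon_rate / m = 7.400000
Periods per year m = 1; per-period yield y/m = 0.065000
Number of cashflows N = 10
Cashflows (t years, CF_t, discount factor 1/(1+y/m)^(m*t), PV):
  t = 1.0000: CF_t = 7.400000, DF = 0.938967, PV = 6.948357
  t = 2.0000: CF_t = 7.400000, DF = 0.881659, PV = 6.524279
  t = 3.0000: CF_t = 7.400000, DF = 0.827849, PV = 6.126083
  t = 4.0000: CF_t = 7.400000, DF = 0.777323, PV = 5.752191
  t = 5.0000: CF_t = 7.400000, DF = 0.729881, PV = 5.401118
  t = 6.0000: CF_t = 7.400000, DF = 0.685334, PV = 5.071472
  t = 7.0000: CF_t = 7.400000, DF = 0.643506, PV = 4.761946
  t = 8.0000: CF_t = 7.400000, DF = 0.604231, PV = 4.471311
  t = 9.0000: CF_t = 7.400000, DF = 0.567353, PV = 4.198414
  t = 10.0000: CF_t = 107.400000, DF = 0.532726, PV = 57.214776
Price P = sum_t PV_t = 106.469947
First compute Macaulay numerator sum_t t * PV_t:
  t * PV_t at t = 1.0000: 6.948357
  t * PV_t at t = 2.0000: 13.048557
  t * PV_t at t = 3.0000: 18.378250
  t * PV_t at t = 4.0000: 23.008763
  t * PV_t at t = 5.0000: 27.005591
  t * PV_t at t = 6.0000: 30.428835
  t * PV_t at t = 7.0000: 33.333622
  t * PV_t at t = 8.0000: 35.770486
  t * PV_t at t = 9.0000: 37.785725
  t * PV_t at t = 10.0000: 572.147762
Macaulay duration D = 797.855949 / 106.469947 = 7.493720
Modified duration = D / (1 + y/m) = 7.493720 / (1 + 0.065000) = 7.036357

Answer: Modified duration = 7.0364


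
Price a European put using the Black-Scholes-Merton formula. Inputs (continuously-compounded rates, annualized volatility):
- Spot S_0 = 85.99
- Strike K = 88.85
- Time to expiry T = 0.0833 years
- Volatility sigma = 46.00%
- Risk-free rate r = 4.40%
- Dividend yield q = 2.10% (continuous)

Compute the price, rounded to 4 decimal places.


d1 = (ln(S/K) + (r - q + 0.5*sigma^2) * T) / (sigma * sqrt(T)) = -0.16562851
d2 = d1 - sigma * sqrt(T) = -0.29839251
exp(-rT) = 0.99634151; exp(-qT) = 0.99825223
P = K * exp(-rT) * N(-d2) - S_0 * exp(-qT) * N(-d1)
N(-d1) = 0.56577535; N(-d2) = 0.61729820
P = 88.8500 * 0.99634151 * 0.61729820 - 85.9900 * 0.99825223 * 0.56577535 = 6.0803

Answer: Price = 6.0803


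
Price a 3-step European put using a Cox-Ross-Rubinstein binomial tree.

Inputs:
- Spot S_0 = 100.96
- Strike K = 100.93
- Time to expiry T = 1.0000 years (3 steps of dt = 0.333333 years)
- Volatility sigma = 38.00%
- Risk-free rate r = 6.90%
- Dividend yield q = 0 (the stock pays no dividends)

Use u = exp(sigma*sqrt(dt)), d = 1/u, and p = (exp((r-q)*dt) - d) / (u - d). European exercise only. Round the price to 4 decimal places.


Answer: Price = V(0,0) = 12.7240

Derivation:
dt = T/N = 0.333333
u = exp(sigma*sqrt(dt)) = 1.245321; d = 1/u = 0.803006
p = (exp((r-q)*dt) - d) / (u - d) = 0.497972
Discount per step: exp(-r*dt) = 0.977262
Stock lattice S(k, i) with i counting down-moves:
  k=0: S(0,0) = 100.9600
  k=1: S(1,0) = 125.7276; S(1,1) = 81.0715
  k=2: S(2,0) = 156.5712; S(2,1) = 100.9600; S(2,2) = 65.1009
  k=3: S(3,0) = 194.9813; S(3,1) = 125.7276; S(3,2) = 81.0715; S(3,3) = 52.2764
Terminal payoffs V(N, i) = max(K - S_T, 0):
  V(3,0) = 0.000000; V(3,1) = 0.000000; V(3,2) = 19.858515; V(3,3) = 48.653597
Backward induction: V(k, i) = exp(-r*dt) * [p * V(k+1, i) + (1-p) * V(k+1, i+1)].
  V(2,0) = exp(-r*dt) * [p*0.000000 + (1-p)*0.000000] = 0.000000
  V(2,1) = exp(-r*dt) * [p*0.000000 + (1-p)*19.858515] = 9.742840
  V(2,2) = exp(-r*dt) * [p*19.858515 + (1-p)*48.653597] = 33.534214
  V(1,0) = exp(-r*dt) * [p*0.000000 + (1-p)*9.742840] = 4.779961
  V(1,1) = exp(-r*dt) * [p*9.742840 + (1-p)*33.534214] = 21.193662
  V(0,0) = exp(-r*dt) * [p*4.779961 + (1-p)*21.193662] = 12.724046


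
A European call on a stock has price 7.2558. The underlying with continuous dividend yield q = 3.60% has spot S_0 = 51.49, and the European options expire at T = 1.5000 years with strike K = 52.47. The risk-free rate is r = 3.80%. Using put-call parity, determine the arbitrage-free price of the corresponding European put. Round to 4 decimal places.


Put-call parity: C - P = S_0 * exp(-qT) - K * exp(-rT).
S_0 * exp(-qT) = 51.4900 * 0.94743211 = 48.78327916
K * exp(-rT) = 52.4700 * 0.94459407 = 49.56285082
P = C - S*exp(-qT) + K*exp(-rT)
P = 7.2558 - 48.78327916 + 49.56285082 = 8.0354

Answer: Put price = 8.0354


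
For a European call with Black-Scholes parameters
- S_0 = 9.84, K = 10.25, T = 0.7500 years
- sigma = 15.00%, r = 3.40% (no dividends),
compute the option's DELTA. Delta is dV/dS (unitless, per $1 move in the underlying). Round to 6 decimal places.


d1 = -0.0529968635; d2 = -0.1829006741
phi(d1) = 0.3983824255; exp(-qT) = 1.0000000000; exp(-rT) = 0.9748223790
N(d1) = 0.4788672034
Delta = exp(-qT) * N(d1) = 1.0000000000 * 0.4788672034 = 0.478867

Answer: Delta = 0.478867


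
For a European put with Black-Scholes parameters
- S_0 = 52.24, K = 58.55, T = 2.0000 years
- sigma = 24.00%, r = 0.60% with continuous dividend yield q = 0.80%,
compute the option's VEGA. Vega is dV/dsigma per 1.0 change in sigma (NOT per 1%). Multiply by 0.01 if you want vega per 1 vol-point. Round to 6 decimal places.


d1 = -0.1780512702; d2 = -0.5174625252
phi(d1) = 0.3926684505; exp(-qT) = 0.9841273201; exp(-rT) = 0.9880717129
Vega = S * exp(-qT) * phi(d1) * sqrt(T) = 52.2400 * 0.9841273201 * 0.3926684505 * 1.4142135624 = 28.549300

Answer: Vega = 28.549300


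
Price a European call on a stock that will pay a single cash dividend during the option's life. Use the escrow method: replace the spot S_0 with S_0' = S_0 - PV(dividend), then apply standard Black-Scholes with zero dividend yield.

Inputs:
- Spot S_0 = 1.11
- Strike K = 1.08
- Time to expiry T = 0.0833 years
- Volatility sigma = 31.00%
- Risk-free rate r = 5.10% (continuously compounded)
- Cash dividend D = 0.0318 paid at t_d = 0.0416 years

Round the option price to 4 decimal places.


Answer: Price = 0.0399

Derivation:
PV(D) = D * exp(-r * t_d) = 0.0318 * 0.99788065 = 0.03173260
S_0' = S_0 - PV(D) = 1.1100 - 0.03173260 = 1.07826740
d1 = (ln(S_0'/K) + (r + sigma^2/2)*T) / (sigma*sqrt(T)) = 0.07427305
d2 = d1 - sigma*sqrt(T) = -0.01519834
exp(-rT) = 0.99576071
N(d1) = 0.52960344; N(d2) = 0.49393697
C = S_0' * N(d1) - K * exp(-rT) * N(d2) = 1.07826740 * 0.52960344 - 1.0800 * 0.99576071 * 0.49393697 = 0.0399


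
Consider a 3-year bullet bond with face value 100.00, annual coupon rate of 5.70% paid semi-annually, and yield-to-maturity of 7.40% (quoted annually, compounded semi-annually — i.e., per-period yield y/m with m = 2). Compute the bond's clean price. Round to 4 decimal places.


Answer: Price = 95.5003

Derivation:
Coupon per period c = face * coupon_rate / m = 2.850000
Periods per year m = 2; per-period yield y/m = 0.037000
Number of cashflows N = 6
Cashflows (t years, CF_t, discount factor 1/(1+y/m)^(m*t), PV):
  t = 0.5000: CF_t = 2.850000, DF = 0.964320, PV = 2.748312
  t = 1.0000: CF_t = 2.850000, DF = 0.929913, PV = 2.650253
  t = 1.5000: CF_t = 2.850000, DF = 0.896734, PV = 2.555692
  t = 2.0000: CF_t = 2.850000, DF = 0.864739, PV = 2.464506
  t = 2.5000: CF_t = 2.850000, DF = 0.833885, PV = 2.376573
  t = 3.0000: CF_t = 102.850000, DF = 0.804132, PV = 82.704998
Price P = sum_t PV_t = 95.500335


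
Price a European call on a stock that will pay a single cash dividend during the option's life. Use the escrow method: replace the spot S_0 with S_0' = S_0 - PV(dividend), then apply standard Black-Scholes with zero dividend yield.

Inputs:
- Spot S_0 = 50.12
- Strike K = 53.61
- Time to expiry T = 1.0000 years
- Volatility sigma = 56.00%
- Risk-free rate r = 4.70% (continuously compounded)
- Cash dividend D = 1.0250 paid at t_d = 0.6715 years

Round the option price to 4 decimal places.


Answer: Price = 10.0735

Derivation:
PV(D) = D * exp(-r * t_d) = 1.0250 * 0.96893233 = 0.99315564
S_0' = S_0 - PV(D) = 50.1200 - 0.99315564 = 49.12684436
d1 = (ln(S_0'/K) + (r + sigma^2/2)*T) / (sigma*sqrt(T)) = 0.20798214
d2 = d1 - sigma*sqrt(T) = -0.35201786
exp(-rT) = 0.95408740
N(d1) = 0.58237854; N(d2) = 0.36241243
C = S_0' * N(d1) - K * exp(-rT) * N(d2) = 49.12684436 * 0.58237854 - 53.6100 * 0.95408740 * 0.36241243 = 10.0735


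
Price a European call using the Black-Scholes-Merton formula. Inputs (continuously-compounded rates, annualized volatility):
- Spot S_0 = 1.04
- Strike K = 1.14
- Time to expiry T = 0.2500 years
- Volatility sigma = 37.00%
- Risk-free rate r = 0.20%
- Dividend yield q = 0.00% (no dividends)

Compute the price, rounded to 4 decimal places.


Answer: Price = 0.0401

Derivation:
d1 = (ln(S/K) + (r - q + 0.5*sigma^2) * T) / (sigma * sqrt(T)) = -0.40105432
d2 = d1 - sigma * sqrt(T) = -0.58605432
exp(-rT) = 0.99950012; exp(-qT) = 1.00000000
C = S_0 * exp(-qT) * N(d1) - K * exp(-rT) * N(d2)
N(d1) = 0.34419007; N(d2) = 0.27891951
C = 1.0400 * 1.00000000 * 0.34419007 - 1.1400 * 0.99950012 * 0.27891951 = 0.0401


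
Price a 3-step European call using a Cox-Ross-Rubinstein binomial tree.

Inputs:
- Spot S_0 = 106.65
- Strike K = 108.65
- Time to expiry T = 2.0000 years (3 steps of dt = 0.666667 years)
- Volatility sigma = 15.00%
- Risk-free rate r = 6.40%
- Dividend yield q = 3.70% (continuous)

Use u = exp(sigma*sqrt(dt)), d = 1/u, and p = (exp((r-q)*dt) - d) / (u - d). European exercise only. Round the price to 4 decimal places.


Answer: Price = V(0,0) = 10.6357

Derivation:
dt = T/N = 0.666667
u = exp(sigma*sqrt(dt)) = 1.130290; d = 1/u = 0.884728
p = (exp((r-q)*dt) - d) / (u - d) = 0.543385
Discount per step: exp(-r*dt) = 0.958231
Stock lattice S(k, i) with i counting down-moves:
  k=0: S(0,0) = 106.6500
  k=1: S(1,0) = 120.5455; S(1,1) = 94.3563
  k=2: S(2,0) = 136.2514; S(2,1) = 106.6500; S(2,2) = 83.4797
  k=3: S(3,0) = 154.0036; S(3,1) = 120.5455; S(3,2) = 94.3563; S(3,3) = 73.8569
Terminal payoffs V(N, i) = max(S_T - K, 0):
  V(3,0) = 45.353589; V(3,1) = 11.895459; V(3,2) = 0.000000; V(3,3) = 0.000000
Backward induction: V(k, i) = exp(-r*dt) * [p * V(k+1, i) + (1-p) * V(k+1, i+1)].
  V(2,0) = exp(-r*dt) * [p*45.353589 + (1-p)*11.895459] = 28.819835
  V(2,1) = exp(-r*dt) * [p*11.895459 + (1-p)*0.000000] = 6.193820
  V(2,2) = exp(-r*dt) * [p*0.000000 + (1-p)*0.000000] = 0.000000
  V(1,0) = exp(-r*dt) * [p*28.819835 + (1-p)*6.193820] = 17.716199
  V(1,1) = exp(-r*dt) * [p*6.193820 + (1-p)*0.000000] = 3.225047
  V(0,0) = exp(-r*dt) * [p*17.716199 + (1-p)*3.225047] = 10.635706


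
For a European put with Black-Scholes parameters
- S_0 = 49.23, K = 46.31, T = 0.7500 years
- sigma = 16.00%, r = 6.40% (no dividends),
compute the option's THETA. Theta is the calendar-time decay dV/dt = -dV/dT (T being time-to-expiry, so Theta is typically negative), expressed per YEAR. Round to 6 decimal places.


Answer: Theta = -0.589285

Derivation:
d1 = 0.8569701936; d2 = 0.7184061290
phi(d1) = 0.2763360754; exp(-qT) = 1.0000000000; exp(-rT) = 0.9531337871
Theta = -S*exp(-qT)*phi(d1)*sigma/(2*sqrt(T)) + r*K*exp(-rT)*N(-d2) - q*S*exp(-qT)*N(-d1)
N(-d1) = 0.1957306788; N(-d2) = 0.2362534544; sqrt(T) = 0.8660254038
Term 1 = -49.2300 * 1.0000000000 * 0.2763360754 * 0.1600 / (2 * 0.8660254038) = -1.2566859986
Term 2 = 0.0640 * 46.3100 * 0.9531337871 * 0.2362534544 = 0.6674008987
Term 3 = 0 (no dividend yield, q = 0)
Theta = -1.2566859986 + (0.6674008987) + (0.0000000000) = -0.589285


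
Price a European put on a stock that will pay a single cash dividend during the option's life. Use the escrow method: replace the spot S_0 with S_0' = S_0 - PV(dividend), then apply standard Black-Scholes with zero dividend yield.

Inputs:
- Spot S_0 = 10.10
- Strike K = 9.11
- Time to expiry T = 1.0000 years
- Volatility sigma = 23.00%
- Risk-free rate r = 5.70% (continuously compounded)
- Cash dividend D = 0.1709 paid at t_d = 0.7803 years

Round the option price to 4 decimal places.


Answer: Price = 0.3429

Derivation:
PV(D) = D * exp(-r * t_d) = 0.1709 * 0.95649750 = 0.16346542
S_0' = S_0 - PV(D) = 10.1000 - 0.16346542 = 9.93653458
d1 = (ln(S_0'/K) + (r + sigma^2/2)*T) / (sigma*sqrt(T)) = 0.74041572
d2 = d1 - sigma*sqrt(T) = 0.51041572
exp(-rT) = 0.94459407
N(-d1) = 0.22952389; N(-d2) = 0.30488012
P = K * exp(-rT) * N(-d2) - S_0' * N(-d1) = 9.1100 * 0.94459407 * 0.30488012 - 9.93653458 * 0.22952389 = 0.3429


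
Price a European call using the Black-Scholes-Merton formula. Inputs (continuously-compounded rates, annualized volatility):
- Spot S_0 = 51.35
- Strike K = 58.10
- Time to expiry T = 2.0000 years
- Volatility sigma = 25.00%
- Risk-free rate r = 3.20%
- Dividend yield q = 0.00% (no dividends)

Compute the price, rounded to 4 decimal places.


d1 = (ln(S/K) + (r - q + 0.5*sigma^2) * T) / (sigma * sqrt(T)) = 0.00848322
d2 = d1 - sigma * sqrt(T) = -0.34507017
exp(-rT) = 0.93800500; exp(-qT) = 1.00000000
C = S_0 * exp(-qT) * N(d1) - K * exp(-rT) * N(d2)
N(d1) = 0.50338428; N(d2) = 0.36502081
C = 51.3500 * 1.00000000 * 0.50338428 - 58.1000 * 0.93800500 * 0.36502081 = 5.9558

Answer: Price = 5.9558


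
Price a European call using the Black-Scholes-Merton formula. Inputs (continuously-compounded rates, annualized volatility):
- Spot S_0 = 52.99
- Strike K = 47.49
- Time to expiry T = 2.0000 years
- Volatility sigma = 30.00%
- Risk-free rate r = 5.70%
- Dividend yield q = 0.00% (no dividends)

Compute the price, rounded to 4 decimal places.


Answer: Price = 14.3842

Derivation:
d1 = (ln(S/K) + (r - q + 0.5*sigma^2) * T) / (sigma * sqrt(T)) = 0.73912470
d2 = d1 - sigma * sqrt(T) = 0.31486063
exp(-rT) = 0.89225796; exp(-qT) = 1.00000000
C = S_0 * exp(-qT) * N(d1) - K * exp(-rT) * N(d2)
N(d1) = 0.77008436; N(d2) = 0.62356626
C = 52.9900 * 1.00000000 * 0.77008436 - 47.4900 * 0.89225796 * 0.62356626 = 14.3842


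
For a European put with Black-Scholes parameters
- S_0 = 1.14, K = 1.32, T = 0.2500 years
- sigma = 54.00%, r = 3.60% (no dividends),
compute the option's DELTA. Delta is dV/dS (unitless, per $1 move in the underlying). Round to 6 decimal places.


d1 = -0.3746424970; d2 = -0.6446424970
phi(d1) = 0.3719049257; exp(-qT) = 1.0000000000; exp(-rT) = 0.9910403788
N(-d1) = 0.6460368185
Delta = -exp(-qT) * N(-d1) = -1.0000000000 * 0.6460368185 = -0.646037

Answer: Delta = -0.646037


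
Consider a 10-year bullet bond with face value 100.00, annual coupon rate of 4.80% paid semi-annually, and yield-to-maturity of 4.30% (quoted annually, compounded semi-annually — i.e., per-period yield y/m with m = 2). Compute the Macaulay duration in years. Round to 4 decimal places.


Coupon per period c = face * coupon_rate / m = 2.400000
Periods per year m = 2; per-period yield y/m = 0.021500
Number of cashflows N = 20
Cashflows (t years, CF_t, discount factor 1/(1+y/m)^(m*t), PV):
  t = 0.5000: CF_t = 2.400000, DF = 0.978953, PV = 2.349486
  t = 1.0000: CF_t = 2.400000, DF = 0.958348, PV = 2.300035
  t = 1.5000: CF_t = 2.400000, DF = 0.938177, PV = 2.251625
  t = 2.0000: CF_t = 2.400000, DF = 0.918431, PV = 2.204234
  t = 2.5000: CF_t = 2.400000, DF = 0.899100, PV = 2.157841
  t = 3.0000: CF_t = 2.400000, DF = 0.880177, PV = 2.112424
  t = 3.5000: CF_t = 2.400000, DF = 0.861651, PV = 2.067962
  t = 4.0000: CF_t = 2.400000, DF = 0.843515, PV = 2.024437
  t = 4.5000: CF_t = 2.400000, DF = 0.825762, PV = 1.981828
  t = 5.0000: CF_t = 2.400000, DF = 0.808381, PV = 1.940115
  t = 5.5000: CF_t = 2.400000, DF = 0.791367, PV = 1.899281
  t = 6.0000: CF_t = 2.400000, DF = 0.774711, PV = 1.859306
  t = 6.5000: CF_t = 2.400000, DF = 0.758405, PV = 1.820172
  t = 7.0000: CF_t = 2.400000, DF = 0.742442, PV = 1.781862
  t = 7.5000: CF_t = 2.400000, DF = 0.726816, PV = 1.744358
  t = 8.0000: CF_t = 2.400000, DF = 0.711518, PV = 1.707644
  t = 8.5000: CF_t = 2.400000, DF = 0.696543, PV = 1.671702
  t = 9.0000: CF_t = 2.400000, DF = 0.681882, PV = 1.636517
  t = 9.5000: CF_t = 2.400000, DF = 0.667530, PV = 1.602073
  t = 10.0000: CF_t = 102.400000, DF = 0.653480, PV = 66.916395
Price P = sum_t PV_t = 104.029297
Macaulay numerator sum_t t * PV_t:
  t * PV_t at t = 0.5000: 1.174743
  t * PV_t at t = 1.0000: 2.300035
  t * PV_t at t = 1.5000: 3.377438
  t * PV_t at t = 2.0000: 4.408469
  t * PV_t at t = 2.5000: 5.394602
  t * PV_t at t = 3.0000: 6.337271
  t * PV_t at t = 3.5000: 7.237869
  t * PV_t at t = 4.0000: 8.097748
  t * PV_t at t = 4.5000: 8.918225
  t * PV_t at t = 5.0000: 9.700576
  t * PV_t at t = 5.5000: 10.446044
  t * PV_t at t = 6.0000: 11.155834
  t * PV_t at t = 6.5000: 11.831118
  t * PV_t at t = 7.0000: 12.473033
  t * PV_t at t = 7.5000: 13.082687
  t * PV_t at t = 8.0000: 13.661151
  t * PV_t at t = 8.5000: 14.209469
  t * PV_t at t = 9.0000: 14.728654
  t * PV_t at t = 9.5000: 15.219690
  t * PV_t at t = 10.0000: 669.163952
Macaulay duration D = (sum_t t * PV_t) / P = 842.918608 / 104.029297 = 8.102704

Answer: Macaulay duration = 8.1027 years


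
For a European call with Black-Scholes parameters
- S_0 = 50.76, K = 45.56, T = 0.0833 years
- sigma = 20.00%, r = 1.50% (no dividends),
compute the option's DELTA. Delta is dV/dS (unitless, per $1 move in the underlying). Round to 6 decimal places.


d1 = 1.9228571572; d2 = 1.8651336784
phi(d1) = 0.0628107930; exp(-qT) = 1.0000000000; exp(-rT) = 0.9987512803
N(d1) = 0.9727510042
Delta = exp(-qT) * N(d1) = 1.0000000000 * 0.9727510042 = 0.972751

Answer: Delta = 0.972751


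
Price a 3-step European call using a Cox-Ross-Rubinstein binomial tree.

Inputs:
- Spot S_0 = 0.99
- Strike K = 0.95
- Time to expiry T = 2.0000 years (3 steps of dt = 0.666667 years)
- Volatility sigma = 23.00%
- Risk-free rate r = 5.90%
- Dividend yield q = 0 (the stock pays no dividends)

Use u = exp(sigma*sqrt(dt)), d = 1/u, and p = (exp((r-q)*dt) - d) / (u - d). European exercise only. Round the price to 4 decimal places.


Answer: Price = V(0,0) = 0.2126

Derivation:
dt = T/N = 0.666667
u = exp(sigma*sqrt(dt)) = 1.206585; d = 1/u = 0.828785
p = (exp((r-q)*dt) - d) / (u - d) = 0.559375
Discount per step: exp(-r*dt) = 0.961430
Stock lattice S(k, i) with i counting down-moves:
  k=0: S(0,0) = 0.9900
  k=1: S(1,0) = 1.1945; S(1,1) = 0.8205
  k=2: S(2,0) = 1.4413; S(2,1) = 0.9900; S(2,2) = 0.6800
  k=3: S(3,0) = 1.7390; S(3,1) = 1.1945; S(3,2) = 0.8205; S(3,3) = 0.5636
Terminal payoffs V(N, i) = max(S_T - K, 0):
  V(3,0) = 0.789038; V(3,1) = 0.244519; V(3,2) = 0.000000; V(3,3) = 0.000000
Backward induction: V(k, i) = exp(-r*dt) * [p * V(k+1, i) + (1-p) * V(k+1, i+1)].
  V(2,0) = exp(-r*dt) * [p*0.789038 + (1-p)*0.244519] = 0.527931
  V(2,1) = exp(-r*dt) * [p*0.244519 + (1-p)*0.000000] = 0.131503
  V(2,2) = exp(-r*dt) * [p*0.000000 + (1-p)*0.000000] = 0.000000
  V(1,0) = exp(-r*dt) * [p*0.527931 + (1-p)*0.131503] = 0.339630
  V(1,1) = exp(-r*dt) * [p*0.131503 + (1-p)*0.000000] = 0.070722
  V(0,0) = exp(-r*dt) * [p*0.339630 + (1-p)*0.070722] = 0.212613


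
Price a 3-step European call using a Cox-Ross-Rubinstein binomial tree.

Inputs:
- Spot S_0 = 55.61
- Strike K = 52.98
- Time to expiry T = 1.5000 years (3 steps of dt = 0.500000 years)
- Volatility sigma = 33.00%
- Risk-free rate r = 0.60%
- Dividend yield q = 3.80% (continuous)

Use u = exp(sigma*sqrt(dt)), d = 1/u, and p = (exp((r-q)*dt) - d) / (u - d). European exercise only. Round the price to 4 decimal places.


Answer: Price = V(0,0) = 9.0346

Derivation:
dt = T/N = 0.500000
u = exp(sigma*sqrt(dt)) = 1.262817; d = 1/u = 0.791880
p = (exp((r-q)*dt) - d) / (u - d) = 0.408223
Discount per step: exp(-r*dt) = 0.997004
Stock lattice S(k, i) with i counting down-moves:
  k=0: S(0,0) = 55.6100
  k=1: S(1,0) = 70.2253; S(1,1) = 44.0365
  k=2: S(2,0) = 88.6817; S(2,1) = 55.6100; S(2,2) = 34.8716
  k=3: S(3,0) = 111.9888; S(3,1) = 70.2253; S(3,2) = 44.0365; S(3,3) = 27.6141
Terminal payoffs V(N, i) = max(S_T - K, 0):
  V(3,0) = 59.008787; V(3,1) = 17.245274; V(3,2) = 0.000000; V(3,3) = 0.000000
Backward induction: V(k, i) = exp(-r*dt) * [p * V(k+1, i) + (1-p) * V(k+1, i+1)].
  V(2,0) = exp(-r*dt) * [p*59.008787 + (1-p)*17.245274] = 34.191352
  V(2,1) = exp(-r*dt) * [p*17.245274 + (1-p)*0.000000] = 7.018821
  V(2,2) = exp(-r*dt) * [p*0.000000 + (1-p)*0.000000] = 0.000000
  V(1,0) = exp(-r*dt) * [p*34.191352 + (1-p)*7.018821] = 18.057008
  V(1,1) = exp(-r*dt) * [p*7.018821 + (1-p)*0.000000] = 2.856658
  V(0,0) = exp(-r*dt) * [p*18.057008 + (1-p)*2.856658] = 9.034638


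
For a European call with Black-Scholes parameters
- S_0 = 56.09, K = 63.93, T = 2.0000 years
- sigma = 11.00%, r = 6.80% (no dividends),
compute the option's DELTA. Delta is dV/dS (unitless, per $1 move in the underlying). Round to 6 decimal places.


Answer: Delta = 0.544195

Derivation:
d1 = 0.1110081069; d2 = -0.0445553849
phi(d1) = 0.3964917944; exp(-qT) = 1.0000000000; exp(-rT) = 0.8728426325
N(d1) = 0.5441950410
Delta = exp(-qT) * N(d1) = 1.0000000000 * 0.5441950410 = 0.544195


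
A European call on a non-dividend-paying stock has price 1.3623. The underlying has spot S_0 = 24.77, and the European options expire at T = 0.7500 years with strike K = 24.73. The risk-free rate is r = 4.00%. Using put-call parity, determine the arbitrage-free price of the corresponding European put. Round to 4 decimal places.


Answer: Put price = 0.5914

Derivation:
Put-call parity: C - P = S_0 * exp(-qT) - K * exp(-rT).
S_0 * exp(-qT) = 24.7700 * 1.00000000 = 24.77000000
K * exp(-rT) = 24.7300 * 0.97044553 = 23.99911804
P = C - S*exp(-qT) + K*exp(-rT)
P = 1.3623 - 24.77000000 + 23.99911804 = 0.5914


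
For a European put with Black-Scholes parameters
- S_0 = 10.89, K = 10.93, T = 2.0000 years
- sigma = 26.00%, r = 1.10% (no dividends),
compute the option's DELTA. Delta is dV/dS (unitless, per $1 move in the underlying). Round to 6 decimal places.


d1 = 0.2337086764; d2 = -0.1339868498
phi(d1) = 0.3881946438; exp(-qT) = 1.0000000000; exp(-rT) = 0.9782402351
N(-d1) = 0.4076055757
Delta = -exp(-qT) * N(-d1) = -1.0000000000 * 0.4076055757 = -0.407606

Answer: Delta = -0.407606


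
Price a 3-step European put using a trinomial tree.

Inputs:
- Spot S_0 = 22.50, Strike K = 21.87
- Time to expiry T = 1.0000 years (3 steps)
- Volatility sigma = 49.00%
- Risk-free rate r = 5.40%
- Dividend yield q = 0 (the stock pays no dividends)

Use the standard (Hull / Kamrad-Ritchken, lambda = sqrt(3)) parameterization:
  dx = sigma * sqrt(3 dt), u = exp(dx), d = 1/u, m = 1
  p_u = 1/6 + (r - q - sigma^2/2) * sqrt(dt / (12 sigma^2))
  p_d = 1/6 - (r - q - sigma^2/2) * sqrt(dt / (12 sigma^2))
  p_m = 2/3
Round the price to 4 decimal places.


Answer: Price = V(0,0) = 3.0675

Derivation:
dt = T/N = 0.333333; dx = sigma*sqrt(3*dt) = 0.490000
u = exp(dx) = 1.632316; d = 1/u = 0.612626
p_u = 0.144201, p_m = 0.666667, p_d = 0.189133
Discount per step: exp(-r*dt) = 0.982161
Stock lattice S(k, j) with j the centered position index:
  k=0: S(0,+0) = 22.5000
  k=1: S(1,-1) = 13.7841; S(1,+0) = 22.5000; S(1,+1) = 36.7271
  k=2: S(2,-2) = 8.4445; S(2,-1) = 13.7841; S(2,+0) = 22.5000; S(2,+1) = 36.7271; S(2,+2) = 59.9503
  k=3: S(3,-3) = 5.1733; S(3,-2) = 8.4445; S(3,-1) = 13.7841; S(3,+0) = 22.5000; S(3,+1) = 36.7271; S(3,+2) = 59.9503; S(3,+3) = 97.8578
Terminal payoffs V(N, j) = max(K - S_T, 0):
  V(3,-3) = 16.696677; V(3,-2) = 13.425500; V(3,-1) = 8.085906; V(3,+0) = 0.000000; V(3,+1) = 0.000000; V(3,+2) = 0.000000; V(3,+3) = 0.000000
Backward induction: V(k, j) = exp(-r*dt) * [p_u * V(k+1, j+1) + p_m * V(k+1, j) + p_d * V(k+1, j-1)]
  V(2,-2) = exp(-r*dt) * [p_u*8.085906 + p_m*13.425500 + p_d*16.696677] = 13.037415
  V(2,-1) = exp(-r*dt) * [p_u*0.000000 + p_m*8.085906 + p_d*13.425500] = 7.788345
  V(2,+0) = exp(-r*dt) * [p_u*0.000000 + p_m*0.000000 + p_d*8.085906] = 1.502028
  V(2,+1) = exp(-r*dt) * [p_u*0.000000 + p_m*0.000000 + p_d*0.000000] = 0.000000
  V(2,+2) = exp(-r*dt) * [p_u*0.000000 + p_m*0.000000 + p_d*0.000000] = 0.000000
  V(1,-1) = exp(-r*dt) * [p_u*1.502028 + p_m*7.788345 + p_d*13.037415] = 7.734149
  V(1,+0) = exp(-r*dt) * [p_u*0.000000 + p_m*1.502028 + p_d*7.788345] = 2.430242
  V(1,+1) = exp(-r*dt) * [p_u*0.000000 + p_m*0.000000 + p_d*1.502028] = 0.279015
  V(0,+0) = exp(-r*dt) * [p_u*0.279015 + p_m*2.430242 + p_d*7.734149] = 3.067461


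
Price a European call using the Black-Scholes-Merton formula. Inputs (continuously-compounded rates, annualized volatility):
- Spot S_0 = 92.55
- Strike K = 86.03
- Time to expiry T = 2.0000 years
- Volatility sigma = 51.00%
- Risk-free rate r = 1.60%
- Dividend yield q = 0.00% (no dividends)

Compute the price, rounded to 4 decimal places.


Answer: Price = 29.6298

Derivation:
d1 = (ln(S/K) + (r - q + 0.5*sigma^2) * T) / (sigma * sqrt(T)) = 0.50627870
d2 = d1 - sigma * sqrt(T) = -0.21497021
exp(-rT) = 0.96850658; exp(-qT) = 1.00000000
C = S_0 * exp(-qT) * N(d1) - K * exp(-rT) * N(d2)
N(d1) = 0.69366949; N(d2) = 0.41489527
C = 92.5500 * 1.00000000 * 0.69366949 - 86.0300 * 0.96850658 * 0.41489527 = 29.6298


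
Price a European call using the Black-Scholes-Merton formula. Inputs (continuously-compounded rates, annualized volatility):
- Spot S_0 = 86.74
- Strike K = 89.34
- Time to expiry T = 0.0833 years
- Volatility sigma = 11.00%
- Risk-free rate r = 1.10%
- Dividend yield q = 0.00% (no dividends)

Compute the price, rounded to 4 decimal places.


Answer: Price = 0.2798

Derivation:
d1 = (ln(S/K) + (r - q + 0.5*sigma^2) * T) / (sigma * sqrt(T)) = -0.88553576
d2 = d1 - sigma * sqrt(T) = -0.91728367
exp(-rT) = 0.99908412; exp(-qT) = 1.00000000
C = S_0 * exp(-qT) * N(d1) - K * exp(-rT) * N(d2)
N(d1) = 0.18793387; N(d2) = 0.17949701
C = 86.7400 * 1.00000000 * 0.18793387 - 89.3400 * 0.99908412 * 0.17949701 = 0.2798


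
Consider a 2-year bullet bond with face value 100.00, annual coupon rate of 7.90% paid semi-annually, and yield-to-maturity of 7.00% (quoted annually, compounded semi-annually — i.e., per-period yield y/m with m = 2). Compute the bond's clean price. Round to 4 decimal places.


Answer: Price = 101.6529

Derivation:
Coupon per period c = face * coupon_rate / m = 3.950000
Periods per year m = 2; per-period yield y/m = 0.035000
Number of cashflows N = 4
Cashflows (t years, CF_t, discount factor 1/(1+y/m)^(m*t), PV):
  t = 0.5000: CF_t = 3.950000, DF = 0.966184, PV = 3.816425
  t = 1.0000: CF_t = 3.950000, DF = 0.933511, PV = 3.687367
  t = 1.5000: CF_t = 3.950000, DF = 0.901943, PV = 3.562674
  t = 2.0000: CF_t = 103.950000, DF = 0.871442, PV = 90.586420
Price P = sum_t PV_t = 101.652886


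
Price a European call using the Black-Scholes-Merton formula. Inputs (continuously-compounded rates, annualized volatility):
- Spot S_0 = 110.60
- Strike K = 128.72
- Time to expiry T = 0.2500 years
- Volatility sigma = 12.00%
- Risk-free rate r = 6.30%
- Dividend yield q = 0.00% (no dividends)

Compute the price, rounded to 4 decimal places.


d1 = (ln(S/K) + (r - q + 0.5*sigma^2) * T) / (sigma * sqrt(T)) = -2.23615689
d2 = d1 - sigma * sqrt(T) = -2.29615689
exp(-rT) = 0.98437338; exp(-qT) = 1.00000000
C = S_0 * exp(-qT) * N(d1) - K * exp(-rT) * N(d2)
N(d1) = 0.01267075; N(d2) = 0.01083346
C = 110.6000 * 1.00000000 * 0.01267075 - 128.7200 * 0.98437338 * 0.01083346 = 0.0287

Answer: Price = 0.0287


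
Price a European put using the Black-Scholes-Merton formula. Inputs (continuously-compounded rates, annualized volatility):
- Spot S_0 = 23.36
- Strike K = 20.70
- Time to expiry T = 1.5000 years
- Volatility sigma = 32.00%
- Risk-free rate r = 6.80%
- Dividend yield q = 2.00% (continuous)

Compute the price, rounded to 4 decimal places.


Answer: Price = 1.5997

Derivation:
d1 = (ln(S/K) + (r - q + 0.5*sigma^2) * T) / (sigma * sqrt(T)) = 0.68813173
d2 = d1 - sigma * sqrt(T) = 0.29621337
exp(-rT) = 0.90302955; exp(-qT) = 0.97044553
P = K * exp(-rT) * N(-d2) - S_0 * exp(-qT) * N(-d1)
N(-d1) = 0.24568492; N(-d2) = 0.38353357
P = 20.7000 * 0.90302955 * 0.38353357 - 23.3600 * 0.97044553 * 0.24568492 = 1.5997


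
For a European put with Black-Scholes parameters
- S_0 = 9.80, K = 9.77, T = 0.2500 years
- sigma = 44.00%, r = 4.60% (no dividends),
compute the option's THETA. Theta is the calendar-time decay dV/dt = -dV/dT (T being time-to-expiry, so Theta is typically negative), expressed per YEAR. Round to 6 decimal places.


Answer: Theta = -1.463839

Derivation:
d1 = 0.1762087256; d2 = -0.0437912744
phi(d1) = 0.3927966266; exp(-qT) = 1.0000000000; exp(-rT) = 0.9885658722
Theta = -S*exp(-qT)*phi(d1)*sigma/(2*sqrt(T)) + r*K*exp(-rT)*N(-d2) - q*S*exp(-qT)*N(-d1)
N(-d1) = 0.4300649830; N(-d2) = 0.5174646088; sqrt(T) = 0.5000000000
Term 1 = -9.8000 * 1.0000000000 * 0.3927966266 * 0.4400 / (2 * 0.5000000000) = -1.6937390539
Term 2 = 0.0460 * 9.7700 * 0.9885658722 * 0.5174646088 = 0.2298998358
Term 3 = 0 (no dividend yield, q = 0)
Theta = -1.6937390539 + (0.2298998358) + (0.0000000000) = -1.463839


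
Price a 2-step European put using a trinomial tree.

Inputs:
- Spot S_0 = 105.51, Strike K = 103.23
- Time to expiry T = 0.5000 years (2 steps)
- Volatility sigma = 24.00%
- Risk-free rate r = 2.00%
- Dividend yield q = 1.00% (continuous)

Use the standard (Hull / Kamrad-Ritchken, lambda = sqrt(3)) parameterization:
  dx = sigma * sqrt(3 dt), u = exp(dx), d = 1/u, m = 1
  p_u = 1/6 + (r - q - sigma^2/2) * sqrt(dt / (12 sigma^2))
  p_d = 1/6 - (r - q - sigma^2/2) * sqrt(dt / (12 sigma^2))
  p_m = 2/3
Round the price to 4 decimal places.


Answer: Price = V(0,0) = 5.1701

Derivation:
dt = T/N = 0.250000; dx = sigma*sqrt(3*dt) = 0.207846
u = exp(dx) = 1.231024; d = 1/u = 0.812332
p_u = 0.155360, p_m = 0.666667, p_d = 0.177973
Discount per step: exp(-r*dt) = 0.995012
Stock lattice S(k, j) with j the centered position index:
  k=0: S(0,+0) = 105.5100
  k=1: S(1,-1) = 85.7092; S(1,+0) = 105.5100; S(1,+1) = 129.8853
  k=2: S(2,-2) = 69.6243; S(2,-1) = 85.7092; S(2,+0) = 105.5100; S(2,+1) = 129.8853; S(2,+2) = 159.8919
Terminal payoffs V(N, j) = max(K - S_T, 0):
  V(2,-2) = 33.605707; V(2,-1) = 17.520846; V(2,+0) = 0.000000; V(2,+1) = 0.000000; V(2,+2) = 0.000000
Backward induction: V(k, j) = exp(-r*dt) * [p_u * V(k+1, j+1) + p_m * V(k+1, j) + p_d * V(k+1, j-1)]
  V(1,-1) = exp(-r*dt) * [p_u*0.000000 + p_m*17.520846 + p_d*33.605707] = 17.573389
  V(1,+0) = exp(-r*dt) * [p_u*0.000000 + p_m*0.000000 + p_d*17.520846] = 3.102687
  V(1,+1) = exp(-r*dt) * [p_u*0.000000 + p_m*0.000000 + p_d*0.000000] = 0.000000
  V(0,+0) = exp(-r*dt) * [p_u*0.000000 + p_m*3.102687 + p_d*17.573389] = 5.170133


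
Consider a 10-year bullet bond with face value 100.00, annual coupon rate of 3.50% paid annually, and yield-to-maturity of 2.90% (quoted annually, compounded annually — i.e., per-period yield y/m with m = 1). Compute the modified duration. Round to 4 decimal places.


Coupon per period c = face * coupon_rate / m = 3.500000
Periods per year m = 1; per-period yield y/m = 0.029000
Number of cashflows N = 10
Cashflows (t years, CF_t, discount factor 1/(1+y/m)^(m*t), PV):
  t = 1.0000: CF_t = 3.500000, DF = 0.971817, PV = 3.401361
  t = 2.0000: CF_t = 3.500000, DF = 0.944429, PV = 3.305501
  t = 3.0000: CF_t = 3.500000, DF = 0.917812, PV = 3.212343
  t = 4.0000: CF_t = 3.500000, DF = 0.891946, PV = 3.121811
  t = 5.0000: CF_t = 3.500000, DF = 0.866808, PV = 3.033830
  t = 6.0000: CF_t = 3.500000, DF = 0.842379, PV = 2.948328
  t = 7.0000: CF_t = 3.500000, DF = 0.818639, PV = 2.865236
  t = 8.0000: CF_t = 3.500000, DF = 0.795567, PV = 2.784486
  t = 9.0000: CF_t = 3.500000, DF = 0.773146, PV = 2.706012
  t = 10.0000: CF_t = 103.500000, DF = 0.751357, PV = 77.765434
Price P = sum_t PV_t = 105.144341
First compute Macaulay numerator sum_t t * PV_t:
  t * PV_t at t = 1.0000: 3.401361
  t * PV_t at t = 2.0000: 6.611002
  t * PV_t at t = 3.0000: 9.637029
  t * PV_t at t = 4.0000: 12.487242
  t * PV_t at t = 5.0000: 15.169148
  t * PV_t at t = 6.0000: 17.689968
  t * PV_t at t = 7.0000: 20.056653
  t * PV_t at t = 8.0000: 22.275888
  t * PV_t at t = 9.0000: 24.354105
  t * PV_t at t = 10.0000: 777.654344
Macaulay duration D = 909.336740 / 105.144341 = 8.648461
Modified duration = D / (1 + y/m) = 8.648461 / (1 + 0.029000) = 8.404724

Answer: Modified duration = 8.4047


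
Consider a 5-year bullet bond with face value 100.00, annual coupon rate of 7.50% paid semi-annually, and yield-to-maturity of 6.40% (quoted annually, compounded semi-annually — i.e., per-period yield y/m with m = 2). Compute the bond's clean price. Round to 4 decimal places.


Answer: Price = 104.6441

Derivation:
Coupon per period c = face * coupon_rate / m = 3.750000
Periods per year m = 2; per-period yield y/m = 0.032000
Number of cashflows N = 10
Cashflows (t years, CF_t, discount factor 1/(1+y/m)^(m*t), PV):
  t = 0.5000: CF_t = 3.750000, DF = 0.968992, PV = 3.633721
  t = 1.0000: CF_t = 3.750000, DF = 0.938946, PV = 3.521047
  t = 1.5000: CF_t = 3.750000, DF = 0.909831, PV = 3.411868
  t = 2.0000: CF_t = 3.750000, DF = 0.881620, PV = 3.306073
  t = 2.5000: CF_t = 3.750000, DF = 0.854283, PV = 3.203559
  t = 3.0000: CF_t = 3.750000, DF = 0.827793, PV = 3.104224
  t = 3.5000: CF_t = 3.750000, DF = 0.802125, PV = 3.007969
  t = 4.0000: CF_t = 3.750000, DF = 0.777253, PV = 2.914699
  t = 4.5000: CF_t = 3.750000, DF = 0.753152, PV = 2.824321
  t = 5.0000: CF_t = 103.750000, DF = 0.729799, PV = 75.716605
Price P = sum_t PV_t = 104.644087


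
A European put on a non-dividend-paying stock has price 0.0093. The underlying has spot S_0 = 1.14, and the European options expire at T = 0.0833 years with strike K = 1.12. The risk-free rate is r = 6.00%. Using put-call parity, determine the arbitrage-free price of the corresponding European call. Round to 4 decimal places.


Answer: Call price = 0.0349

Derivation:
Put-call parity: C - P = S_0 * exp(-qT) - K * exp(-rT).
S_0 * exp(-qT) = 1.1400 * 1.00000000 = 1.14000000
K * exp(-rT) = 1.1200 * 0.99501447 = 1.11441621
C = P + S*exp(-qT) - K*exp(-rT)
C = 0.0093 + 1.14000000 - 1.11441621 = 0.0349


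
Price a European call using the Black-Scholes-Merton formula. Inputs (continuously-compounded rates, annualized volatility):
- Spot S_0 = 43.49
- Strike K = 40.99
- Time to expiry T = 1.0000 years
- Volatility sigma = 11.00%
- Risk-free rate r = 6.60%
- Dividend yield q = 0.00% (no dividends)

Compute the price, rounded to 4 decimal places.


Answer: Price = 5.4035

Derivation:
d1 = (ln(S/K) + (r - q + 0.5*sigma^2) * T) / (sigma * sqrt(T)) = 1.19320811
d2 = d1 - sigma * sqrt(T) = 1.08320811
exp(-rT) = 0.93613086; exp(-qT) = 1.00000000
C = S_0 * exp(-qT) * N(d1) - K * exp(-rT) * N(d2)
N(d1) = 0.88360606; N(d2) = 0.86064197
C = 43.4900 * 1.00000000 * 0.88360606 - 40.9900 * 0.93613086 * 0.86064197 = 5.4035


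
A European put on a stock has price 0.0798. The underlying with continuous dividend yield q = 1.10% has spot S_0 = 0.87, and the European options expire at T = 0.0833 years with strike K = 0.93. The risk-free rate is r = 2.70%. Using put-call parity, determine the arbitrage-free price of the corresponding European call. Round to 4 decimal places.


Put-call parity: C - P = S_0 * exp(-qT) - K * exp(-rT).
S_0 * exp(-qT) = 0.8700 * 0.99908412 = 0.86920318
K * exp(-rT) = 0.9300 * 0.99775343 = 0.92791069
C = P + S*exp(-qT) - K*exp(-rT)
C = 0.0798 + 0.86920318 - 0.92791069 = 0.0211

Answer: Call price = 0.0211


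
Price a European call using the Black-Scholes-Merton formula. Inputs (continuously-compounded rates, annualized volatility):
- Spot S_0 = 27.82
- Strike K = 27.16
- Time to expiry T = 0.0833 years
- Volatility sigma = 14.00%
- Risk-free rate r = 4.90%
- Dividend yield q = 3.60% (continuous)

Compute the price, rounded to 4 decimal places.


d1 = (ln(S/K) + (r - q + 0.5*sigma^2) * T) / (sigma * sqrt(T)) = 0.64121281
d2 = d1 - sigma * sqrt(T) = 0.60080637
exp(-rT) = 0.99592662; exp(-qT) = 0.99700569
C = S_0 * exp(-qT) * N(d1) - K * exp(-rT) * N(d2)
N(d1) = 0.73930779; N(d2) = 0.72601552
C = 27.8200 * 0.99700569 * 0.73930779 - 27.1600 * 0.99592662 * 0.72601552 = 0.8677

Answer: Price = 0.8677


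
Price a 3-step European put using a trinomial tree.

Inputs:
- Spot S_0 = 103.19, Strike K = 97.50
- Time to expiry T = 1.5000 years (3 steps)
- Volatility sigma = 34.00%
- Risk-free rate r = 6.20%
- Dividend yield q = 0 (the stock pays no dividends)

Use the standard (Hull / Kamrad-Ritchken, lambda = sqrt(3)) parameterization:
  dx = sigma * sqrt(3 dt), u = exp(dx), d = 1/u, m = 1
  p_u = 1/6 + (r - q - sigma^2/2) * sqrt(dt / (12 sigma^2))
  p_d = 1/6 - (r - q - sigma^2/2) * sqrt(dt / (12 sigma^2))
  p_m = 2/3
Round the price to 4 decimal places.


dt = T/N = 0.500000; dx = sigma*sqrt(3*dt) = 0.416413
u = exp(dx) = 1.516512; d = 1/u = 0.659408
p_u = 0.169188, p_m = 0.666667, p_d = 0.164145
Discount per step: exp(-r*dt) = 0.969476
Stock lattice S(k, j) with j the centered position index:
  k=0: S(0,+0) = 103.1900
  k=1: S(1,-1) = 68.0443; S(1,+0) = 103.1900; S(1,+1) = 156.4889
  k=2: S(2,-2) = 44.8689; S(2,-1) = 68.0443; S(2,+0) = 103.1900; S(2,+1) = 156.4889; S(2,+2) = 237.3174
  k=3: S(3,-3) = 29.5869; S(3,-2) = 44.8689; S(3,-1) = 68.0443; S(3,+0) = 103.1900; S(3,+1) = 156.4889; S(3,+2) = 237.3174; S(3,+3) = 359.8948
Terminal payoffs V(N, j) = max(K - S_T, 0):
  V(3,-3) = 67.913086; V(3,-2) = 52.631076; V(3,-1) = 29.455718; V(3,+0) = 0.000000; V(3,+1) = 0.000000; V(3,+2) = 0.000000; V(3,+3) = 0.000000
Backward induction: V(k, j) = exp(-r*dt) * [p_u * V(k+1, j+1) + p_m * V(k+1, j) + p_d * V(k+1, j-1)]
  V(2,-2) = exp(-r*dt) * [p_u*29.455718 + p_m*52.631076 + p_d*67.913086] = 49.655130
  V(2,-1) = exp(-r*dt) * [p_u*0.000000 + p_m*29.455718 + p_d*52.631076] = 27.413163
  V(2,+0) = exp(-r*dt) * [p_u*0.000000 + p_m*0.000000 + p_d*29.455718] = 4.687427
  V(2,+1) = exp(-r*dt) * [p_u*0.000000 + p_m*0.000000 + p_d*0.000000] = 0.000000
  V(2,+2) = exp(-r*dt) * [p_u*0.000000 + p_m*0.000000 + p_d*0.000000] = 0.000000
  V(1,-1) = exp(-r*dt) * [p_u*4.687427 + p_m*27.413163 + p_d*49.655130] = 26.388299
  V(1,+0) = exp(-r*dt) * [p_u*0.000000 + p_m*4.687427 + p_d*27.413163] = 7.391949
  V(1,+1) = exp(-r*dt) * [p_u*0.000000 + p_m*0.000000 + p_d*4.687427] = 0.745932
  V(0,+0) = exp(-r*dt) * [p_u*0.745932 + p_m*7.391949 + p_d*26.388299] = 9.099187

Answer: Price = V(0,0) = 9.0992
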